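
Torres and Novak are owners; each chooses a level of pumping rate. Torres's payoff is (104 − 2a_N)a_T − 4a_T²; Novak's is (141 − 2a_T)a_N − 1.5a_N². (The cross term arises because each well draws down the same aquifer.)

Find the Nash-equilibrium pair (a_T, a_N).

1.5, 46

Expanding Torres's payoff: 104a_T − 2a_Na_T − 4a_T².
∂π/∂a_T = 104 − 2a_N − 8a_T = 0, so a_T = 13 − 0.25a_N.
Likewise for Novak: a_N = 47 − (2/3)a_T.
Plugging a_N into Torres's best response: a_T = 13 − 0.25(47 − (2/3)a_T) ⇒ (5/6)a_T = 1.25, so a_T = 1.5.
Then a_N = 47 − (2/3)·1.5 = 46.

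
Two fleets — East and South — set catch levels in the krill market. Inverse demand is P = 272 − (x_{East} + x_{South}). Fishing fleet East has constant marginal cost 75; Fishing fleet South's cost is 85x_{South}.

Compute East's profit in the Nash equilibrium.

4761

Fishing fleet East's profit: π = x_{East}(272 − (x_{East} + x_{South})) − 75x_{East}.
∂π/∂x_{East} = 197 − 2x_{East} − x_{South} = 0, so x_{East} = 98.5 − 0.5x_{South}.
By the same steps for South: x_{South} = 93.5 − 0.5x_{East}.
Substituting the second reaction function into the first: x_{East} = 98.5 − 0.5(93.5 − 0.5x_{East}), which gives 0.75x_{East} = 51.75 ⇒ x_{East} = 69.
Then x_{South} = 93.5 − 0.5·69 = 59.
Price P = 272 − 128 = 144.
East's profit: (144 − 75)·69 = 4761.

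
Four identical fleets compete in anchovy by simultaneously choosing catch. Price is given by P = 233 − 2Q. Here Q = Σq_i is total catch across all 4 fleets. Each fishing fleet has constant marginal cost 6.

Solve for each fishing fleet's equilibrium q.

A representative fishing fleet's profit is π_i = q_i(233 − 2Q) − 6q_i, with Q = q_i + Σ_{j≠i} q_j.
First-order condition: 227 − 4q_i − 2Σ_{j≠i} q_j = 0.
In a symmetric equilibrium every fishing fleet chooses the same q, so Σ_{j≠i} q_j = 3q. The condition becomes 227 − 10q = 0, giving q = 227/10 = 22.7.

22.7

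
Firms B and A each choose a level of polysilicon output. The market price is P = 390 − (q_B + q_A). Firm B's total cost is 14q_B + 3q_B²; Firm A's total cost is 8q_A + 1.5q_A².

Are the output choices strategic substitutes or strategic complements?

strategic substitutes

Firm B's profit: π = q_B(390 − (q_B + q_A)) − 14q_B − 3q_B².
∂π/∂q_B = 376 − 8q_B − q_A = 0, so q_B = 47 − 0.125q_A.
The best-response slope dq_B/dq_A = −0.125 < 0: the reaction function is downward-sloping, so the choices are strategic substitutes.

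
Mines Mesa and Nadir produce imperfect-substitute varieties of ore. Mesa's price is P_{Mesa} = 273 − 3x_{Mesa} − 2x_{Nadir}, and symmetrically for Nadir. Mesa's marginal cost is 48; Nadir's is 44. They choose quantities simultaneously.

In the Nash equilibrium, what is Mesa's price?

Mine Mesa's profit: π = x_{Mesa}(273 − 3x_{Mesa} − 2x_{Nadir}) − 48x_{Mesa}.
∂π/∂x_{Mesa} = 225 − 6x_{Mesa} − 2x_{Nadir} = 0 ⇒ x_{Mesa} = 37.5 − (1/3)x_{Nadir}.
Similarly x_{Nadir} = 229/6 − (1/3)x_{Mesa}.
Plugging x_{Nadir} into Mesa's best response: x_{Mesa} = 37.5 − (1/3)(229/6 − (1/3)x_{Mesa}) ⇒ (8/9)x_{Mesa} = 223/9, so x_{Mesa} = 27.875.
Then x_{Nadir} = 229/6 − (1/3)·27.875 = 28.875.
P_{Mesa} = 273 − 3·27.875 − 2·28.875 = 131.625.

131.625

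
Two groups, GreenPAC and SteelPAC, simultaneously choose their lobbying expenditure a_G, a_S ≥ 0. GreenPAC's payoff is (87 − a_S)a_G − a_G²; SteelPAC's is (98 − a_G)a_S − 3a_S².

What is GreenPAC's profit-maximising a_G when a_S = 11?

38

Expanding GreenPAC's payoff: 87a_G − a_Sa_G − a_G².
∂π/∂a_G = 87 − a_S − 2a_G = 0, so a_G = 43.5 − 0.5a_S.
At a_S = 11: a_G = 43.5 − 0.5·11 = 38.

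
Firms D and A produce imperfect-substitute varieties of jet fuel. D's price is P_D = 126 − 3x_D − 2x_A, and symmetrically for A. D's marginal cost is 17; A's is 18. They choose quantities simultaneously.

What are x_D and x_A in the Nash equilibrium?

13.6875, 13.4375

Firm D's profit: π = x_D(126 − 3x_D − 2x_A) − 17x_D.
∂π/∂x_D = 109 − 6x_D − 2x_A = 0 ⇒ x_D = 109/6 − (1/3)x_A.
Similarly x_A = 18 − (1/3)x_D.
Substituting the second reaction function into the first: x_D = 109/6 − (1/3)(18 − (1/3)x_D), which gives (8/9)x_D = 73/6 ⇒ x_D = 13.6875.
Then x_A = 18 − (1/3)·13.6875 = 13.4375.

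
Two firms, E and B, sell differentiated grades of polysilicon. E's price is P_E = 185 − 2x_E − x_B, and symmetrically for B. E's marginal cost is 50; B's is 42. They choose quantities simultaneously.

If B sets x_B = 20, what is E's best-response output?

28.75

Firm E's profit: π = x_E(185 − 2x_E − x_B) − 50x_E.
∂π/∂x_E = 135 − 4x_E − x_B = 0 ⇒ x_E = 33.75 − 0.25x_B.
At x_B = 20: x_E = 33.75 − 0.25·20 = 28.75.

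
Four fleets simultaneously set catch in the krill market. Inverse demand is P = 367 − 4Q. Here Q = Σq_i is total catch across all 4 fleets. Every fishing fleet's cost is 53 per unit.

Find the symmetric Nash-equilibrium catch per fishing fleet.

A representative fishing fleet's profit is π_i = q_i(367 − 4Q) − 53q_i, with Q = q_i + Σ_{j≠i} q_j.
First-order condition: 314 − 8q_i − 4Σ_{j≠i} q_j = 0.
With identical fishing fleets, set every q_j = q: then 314 − 8q − 12q = 0, i.e. q = 314/20 = 15.7.

15.7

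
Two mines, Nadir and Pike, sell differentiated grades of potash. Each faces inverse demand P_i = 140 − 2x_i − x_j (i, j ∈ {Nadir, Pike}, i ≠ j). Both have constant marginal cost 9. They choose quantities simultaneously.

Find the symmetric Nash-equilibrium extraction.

Mine Nadir's profit: π = x_{Nadir}(140 − 2x_{Nadir} − x_{Pike}) − 9x_{Nadir}.
∂π/∂x_{Nadir} = 131 − 4x_{Nadir} − x_{Pike} = 0 ⇒ x_{Nadir} = 32.75 − 0.25x_{Pike}.
By symmetry x_{Pike} = x_{Nadir}; substituting into the reaction function, 1.25x_{Nadir} = 32.75 and x_{Nadir} = 26.2.

26.2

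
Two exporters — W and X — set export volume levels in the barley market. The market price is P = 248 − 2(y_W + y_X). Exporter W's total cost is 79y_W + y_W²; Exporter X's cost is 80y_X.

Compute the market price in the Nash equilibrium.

Exporter W's profit: π = y_W(248 − 2(y_W + y_X)) − 79y_W − y_W².
∂π/∂y_W = 169 − 6y_W − 2y_X = 0, so y_W = 169/6 − (1/3)y_X.
For X: ∂π/∂y_X = 168 − 4y_X − 2y_W = 0 ⇒ y_X = 42 − 0.5y_W.
Solving the two reaction functions simultaneously: (1 − (−1/3)(−0.5))y_W = 169/6 − (1/3)·42, so (5/6)y_W = 85/6 and y_W = 17.
Then y_X = 42 − 0.5·17 = 33.5.
Equilibrium price: P = 248 − 2·50.5 = 147.

147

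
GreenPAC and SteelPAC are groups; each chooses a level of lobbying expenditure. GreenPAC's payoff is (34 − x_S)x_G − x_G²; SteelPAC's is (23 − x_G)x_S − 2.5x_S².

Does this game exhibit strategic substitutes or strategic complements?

strategic substitutes

Expanding GreenPAC's payoff: 34x_G − x_Sx_G − x_G².
∂π/∂x_G = 34 − x_S − 2x_G = 0, so x_G = 17 − 0.5x_S.
The best-response slope dx_G/dx_S = −0.5 < 0: the reaction function is downward-sloping, so the choices are strategic substitutes.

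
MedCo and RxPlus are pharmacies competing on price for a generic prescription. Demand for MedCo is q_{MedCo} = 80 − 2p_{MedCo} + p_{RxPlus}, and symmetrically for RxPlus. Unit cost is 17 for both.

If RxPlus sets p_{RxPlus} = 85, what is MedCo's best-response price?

MedCo's profit: π = (p_{MedCo} − 17)(80 − 2p_{MedCo} + p_{RxPlus}).
∂π/∂p_{MedCo} = 114 − 4p_{MedCo} + p_{RxPlus} = 0 ⇒ p_{MedCo} = 28.5 + 0.25p_{RxPlus}.
At p_{RxPlus} = 85: p_{MedCo} = 28.5 + 0.25·85 = 49.75.

49.75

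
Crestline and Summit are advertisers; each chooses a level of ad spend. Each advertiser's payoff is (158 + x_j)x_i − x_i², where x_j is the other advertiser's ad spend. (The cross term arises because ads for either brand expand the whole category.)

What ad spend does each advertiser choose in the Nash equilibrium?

158

Crestline's payoff is (158 + x_S)x_C − x_C².
∂π/∂x_C = 158 + x_S − 2x_C = 0, so x_C = 79 + 0.5x_S.
By symmetry x_S = x_C; substituting into the reaction function, 0.5x_C = 79 and x_C = 158.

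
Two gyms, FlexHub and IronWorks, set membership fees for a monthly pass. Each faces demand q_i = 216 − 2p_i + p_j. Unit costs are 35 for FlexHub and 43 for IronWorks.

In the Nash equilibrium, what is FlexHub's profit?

7539.92

FlexHub's profit: π = (p_{FlexHub} − 35)(216 − 2p_{FlexHub} + p_{IronWorks}).
∂π/∂p_{FlexHub} = 286 − 4p_{FlexHub} + p_{IronWorks} = 0 ⇒ p_{FlexHub} = 71.5 + 0.25p_{IronWorks}.
Similarly p_{IronWorks} = 75.5 + 0.25p_{FlexHub}.
Substituting the second reaction function into the first: p_{FlexHub} = 71.5 + 0.25(75.5 + 0.25p_{FlexHub}), which gives 0.9375p_{FlexHub} = 90.375 ⇒ p_{FlexHub} = 96.4.
Then p_{IronWorks} = 75.5 + 0.25·96.4 = 99.6.
q_{FlexHub} = 216 − 2·96.4 + 99.6 = 122.8.
Profit = (96.4 − 35)·122.8 = 7539.92.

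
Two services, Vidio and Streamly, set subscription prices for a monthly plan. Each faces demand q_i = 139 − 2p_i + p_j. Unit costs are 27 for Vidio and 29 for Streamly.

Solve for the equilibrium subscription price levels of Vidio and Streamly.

64.6, 65.4

Vidio's profit: π = (p_{Vidio} − 27)(139 − 2p_{Vidio} + p_{Streamly}).
∂π/∂p_{Vidio} = 193 − 4p_{Vidio} + p_{Streamly} = 0 ⇒ p_{Vidio} = 48.25 + 0.25p_{Streamly}.
Similarly p_{Streamly} = 49.25 + 0.25p_{Vidio}.
Plugging p_{Streamly} into Vidio's best response: p_{Vidio} = 48.25 + 0.25(49.25 + 0.25p_{Vidio}) ⇒ 0.9375p_{Vidio} = 60.5625, so p_{Vidio} = 64.6.
Then p_{Streamly} = 49.25 + 0.25·64.6 = 65.4.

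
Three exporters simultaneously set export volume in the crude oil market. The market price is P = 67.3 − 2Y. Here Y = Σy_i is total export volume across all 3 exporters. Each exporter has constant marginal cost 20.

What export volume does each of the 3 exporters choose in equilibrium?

A representative exporter's profit is π_i = y_i(67.3 − 2Y) − 20y_i, with Y = y_i + Σ_{j≠i} y_j.
First-order condition: 47.3 − 4y_i − 2Σ_{j≠i} y_j = 0.
With identical exporters, set every y_j = y: then 47.3 − 4y − 4y = 0, i.e. y = 47.3/8 = 5.9125.

5.9125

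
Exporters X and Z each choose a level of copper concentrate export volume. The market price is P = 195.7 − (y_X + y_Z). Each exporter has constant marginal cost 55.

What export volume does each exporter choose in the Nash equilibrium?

Exporter X's profit: π = y_X(195.7 − (y_X + y_Z)) − 55y_X.
∂π/∂y_X = 140.7 − 2y_X − y_Z = 0, so y_X = 70.35 − 0.5y_Z.
Setting y_X = y_Z in the reaction function: y_X = 70.35 − 0.5y_X, so y_X = 70.35 / 1.5 = 46.9.

46.9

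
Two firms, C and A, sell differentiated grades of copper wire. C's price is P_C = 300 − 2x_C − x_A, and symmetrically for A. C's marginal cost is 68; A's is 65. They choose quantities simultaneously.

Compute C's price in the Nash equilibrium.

Firm C's profit: π = x_C(300 − 2x_C − x_A) − 68x_C.
∂π/∂x_C = 232 − 4x_C − x_A = 0 ⇒ x_C = 58 − 0.25x_A.
Similarly x_A = 58.75 − 0.25x_C.
Plugging x_A into C's best response: x_C = 58 − 0.25(58.75 − 0.25x_C) ⇒ 0.9375x_C = 43.3125, so x_C = 46.2.
Then x_A = 58.75 − 0.25·46.2 = 47.2.
P_C = 300 − 2·46.2 − 47.2 = 160.4.

160.4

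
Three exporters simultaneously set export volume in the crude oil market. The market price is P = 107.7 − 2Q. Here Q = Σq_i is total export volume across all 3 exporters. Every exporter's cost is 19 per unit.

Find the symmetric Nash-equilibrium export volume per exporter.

11.0875

A representative exporter's profit is π_i = q_i(107.7 − 2Q) − 19q_i, with Q = q_i + Σ_{j≠i} q_j.
First-order condition: 88.7 − 4q_i − 2Σ_{j≠i} q_j = 0.
In a symmetric equilibrium every exporter chooses the same q, so Σ_{j≠i} q_j = 2q. The condition becomes 88.7 − 8q = 0, giving q = 88.7/8 = 11.0875.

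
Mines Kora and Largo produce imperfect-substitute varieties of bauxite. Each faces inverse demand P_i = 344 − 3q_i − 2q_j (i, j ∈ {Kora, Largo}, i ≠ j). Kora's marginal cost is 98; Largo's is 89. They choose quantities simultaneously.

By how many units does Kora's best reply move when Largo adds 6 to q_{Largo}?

Mine Kora's profit: π = q_{Kora}(344 − 3q_{Kora} − 2q_{Largo}) − 98q_{Kora}.
∂π/∂q_{Kora} = 246 − 6q_{Kora} − 2q_{Largo} = 0 ⇒ q_{Kora} = 41 − (1/3)q_{Largo}.
The reaction-function slope is −1/3, so a 6-unit rise in q_{Largo} moves q_{Kora} by −1/3 × 6 = −2. Kora's best response falls — the actions are strategic substitutes.

-2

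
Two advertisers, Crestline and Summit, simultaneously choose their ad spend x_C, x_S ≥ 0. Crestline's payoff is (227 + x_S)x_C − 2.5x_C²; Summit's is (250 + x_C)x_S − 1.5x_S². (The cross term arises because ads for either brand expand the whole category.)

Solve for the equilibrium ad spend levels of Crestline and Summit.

Expanding Crestline's payoff: 227x_C + x_Sx_C − 2.5x_C².
∂π/∂x_C = 227 + x_S − 5x_C = 0, so x_C = 45.4 + 0.2x_S.
Likewise for Summit: x_S = 250/3 + (1/3)x_C.
Plugging x_S into Crestline's best response: x_C = 45.4 + 0.2(250/3 + (1/3)x_C) ⇒ (14/15)x_C = 931/15, so x_C = 66.5.
Then x_S = 250/3 + (1/3)·66.5 = 105.5.

66.5, 105.5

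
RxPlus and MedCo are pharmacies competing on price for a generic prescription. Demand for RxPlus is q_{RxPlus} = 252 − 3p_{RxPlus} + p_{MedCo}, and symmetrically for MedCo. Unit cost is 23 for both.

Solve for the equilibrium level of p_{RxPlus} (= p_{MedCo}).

64.2

RxPlus's profit: π = (p_{RxPlus} − 23)(252 − 3p_{RxPlus} + p_{MedCo}).
∂π/∂p_{RxPlus} = 321 − 6p_{RxPlus} + p_{MedCo} = 0 ⇒ p_{RxPlus} = 53.5 + (1/6)p_{MedCo}.
Setting p_{RxPlus} = p_{MedCo} in the reaction function: p_{RxPlus} = 53.5 + (1/6)p_{RxPlus}, so p_{RxPlus} = 53.5 / (5/6) = 64.2.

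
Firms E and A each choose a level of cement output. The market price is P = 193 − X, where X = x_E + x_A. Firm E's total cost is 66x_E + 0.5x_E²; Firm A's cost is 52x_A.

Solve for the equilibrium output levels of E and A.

22.6, 59.2

Firm E's profit: π = x_E(193 − (x_E + x_A)) − 66x_E − 0.5x_E².
∂π/∂x_E = 127 − 3x_E − x_A = 0, so x_E = 127/3 − (1/3)x_A.
For A: ∂π/∂x_A = 141 − 2x_A − x_E = 0 ⇒ x_A = 70.5 − 0.5x_E.
Solving the two reaction functions simultaneously: (1 − (−1/3)(−0.5))x_E = 127/3 − (1/3)·70.5, so (5/6)x_E = 113/6 and x_E = 22.6.
Then x_A = 70.5 − 0.5·22.6 = 59.2.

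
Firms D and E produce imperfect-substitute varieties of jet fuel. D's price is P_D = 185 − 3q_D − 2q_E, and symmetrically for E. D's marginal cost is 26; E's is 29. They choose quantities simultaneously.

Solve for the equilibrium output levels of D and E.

20.0625, 19.3125

Firm D's profit: π = q_D(185 − 3q_D − 2q_E) − 26q_D.
∂π/∂q_D = 159 − 6q_D − 2q_E = 0 ⇒ q_D = 26.5 − (1/3)q_E.
Similarly q_E = 26 − (1/3)q_D.
Substituting the second reaction function into the first: q_D = 26.5 − (1/3)(26 − (1/3)q_D), which gives (8/9)q_D = 107/6 ⇒ q_D = 20.0625.
Then q_E = 26 − (1/3)·20.0625 = 19.3125.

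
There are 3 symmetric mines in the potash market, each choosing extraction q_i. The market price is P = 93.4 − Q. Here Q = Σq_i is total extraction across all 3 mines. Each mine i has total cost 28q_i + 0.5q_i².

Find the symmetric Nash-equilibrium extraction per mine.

A representative mine's profit is π_i = q_i(93.4 − Q) − 28q_i − 0.5q_i², with Q = q_i + Σ_{j≠i} q_j.
First-order condition: 65.4 − 3q_i − Σ_{j≠i} q_j = 0.
With identical mines, set every q_j = q: then 65.4 − 3q − 2q = 0, i.e. q = 65.4/5 = 13.08.

13.08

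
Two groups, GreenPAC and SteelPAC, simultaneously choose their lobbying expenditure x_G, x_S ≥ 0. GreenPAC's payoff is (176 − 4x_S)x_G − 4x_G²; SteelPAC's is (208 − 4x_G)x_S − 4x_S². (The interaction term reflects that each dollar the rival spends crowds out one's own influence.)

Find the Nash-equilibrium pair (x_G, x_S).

Expanding GreenPAC's payoff: 176x_G − 4x_Sx_G − 4x_G².
∂π/∂x_G = 176 − 4x_S − 8x_G = 0, so x_G = 22 − 0.5x_S.
Likewise for SteelPAC: x_S = 26 − 0.5x_G.
Solving the two reaction functions simultaneously: (1 − (−0.5)(−0.5))x_G = 22 − 0.5·26, so 0.75x_G = 9 and x_G = 12.
Then x_S = 26 − 0.5·12 = 20.

12, 20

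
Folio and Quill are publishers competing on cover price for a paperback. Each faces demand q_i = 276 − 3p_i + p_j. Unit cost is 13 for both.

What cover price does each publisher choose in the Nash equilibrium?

Folio's profit: π = (p_{Folio} − 13)(276 − 3p_{Folio} + p_{Quill}).
∂π/∂p_{Folio} = 315 − 6p_{Folio} + p_{Quill} = 0 ⇒ p_{Folio} = 52.5 + (1/6)p_{Quill}.
Setting p_{Folio} = p_{Quill} in the reaction function: p_{Folio} = 52.5 + (1/6)p_{Folio}, so p_{Folio} = 52.5 / (5/6) = 63.

63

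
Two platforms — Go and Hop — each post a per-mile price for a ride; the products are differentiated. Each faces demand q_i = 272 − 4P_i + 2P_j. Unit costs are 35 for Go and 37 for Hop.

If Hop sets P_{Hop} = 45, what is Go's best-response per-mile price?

Go's profit: π = (P_{Go} − 35)(272 − 4P_{Go} + 2P_{Hop}).
∂π/∂P_{Go} = 412 − 8P_{Go} + 2P_{Hop} = 0 ⇒ P_{Go} = 51.5 + 0.25P_{Hop}.
At P_{Hop} = 45: P_{Go} = 51.5 + 0.25·45 = 62.75.

62.75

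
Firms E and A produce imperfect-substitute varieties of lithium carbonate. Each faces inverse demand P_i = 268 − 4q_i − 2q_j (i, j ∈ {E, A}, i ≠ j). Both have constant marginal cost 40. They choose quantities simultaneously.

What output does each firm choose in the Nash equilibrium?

22.8

Firm E's profit: π = q_E(268 − 4q_E − 2q_A) − 40q_E.
∂π/∂q_E = 228 − 8q_E − 2q_A = 0 ⇒ q_E = 28.5 − 0.25q_A.
The game is symmetric, so in equilibrium q_A = q_E: the reaction function gives 1.25q_E = 28.5, hence q_E = 22.8.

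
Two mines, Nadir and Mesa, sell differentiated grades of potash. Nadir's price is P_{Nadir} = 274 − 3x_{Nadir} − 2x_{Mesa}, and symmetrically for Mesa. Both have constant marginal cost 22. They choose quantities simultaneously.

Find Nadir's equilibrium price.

Mine Nadir's profit: π = x_{Nadir}(274 − 3x_{Nadir} − 2x_{Mesa}) − 22x_{Nadir}.
∂π/∂x_{Nadir} = 252 − 6x_{Nadir} − 2x_{Mesa} = 0 ⇒ x_{Nadir} = 42 − (1/3)x_{Mesa}.
By symmetry x_{Mesa} = x_{Nadir}; substituting into the reaction function, (4/3)x_{Nadir} = 42 and x_{Nadir} = 31.5.
P_{Nadir} = 274 − 3·31.5 − 2·31.5 = 116.5.

116.5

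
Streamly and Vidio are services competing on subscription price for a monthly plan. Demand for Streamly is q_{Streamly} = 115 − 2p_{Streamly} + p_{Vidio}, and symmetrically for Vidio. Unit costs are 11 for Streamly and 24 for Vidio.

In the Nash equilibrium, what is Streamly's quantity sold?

72.8

Streamly's profit: π = (p_{Streamly} − 11)(115 − 2p_{Streamly} + p_{Vidio}).
∂π/∂p_{Streamly} = 137 − 4p_{Streamly} + p_{Vidio} = 0 ⇒ p_{Streamly} = 34.25 + 0.25p_{Vidio}.
Similarly p_{Vidio} = 40.75 + 0.25p_{Streamly}.
Plugging p_{Vidio} into Streamly's best response: p_{Streamly} = 34.25 + 0.25(40.75 + 0.25p_{Streamly}) ⇒ 0.9375p_{Streamly} = 44.4375, so p_{Streamly} = 47.4.
Then p_{Vidio} = 40.75 + 0.25·47.4 = 52.6.
q_{Streamly} = 115 − 2·47.4 + 52.6 = 72.8.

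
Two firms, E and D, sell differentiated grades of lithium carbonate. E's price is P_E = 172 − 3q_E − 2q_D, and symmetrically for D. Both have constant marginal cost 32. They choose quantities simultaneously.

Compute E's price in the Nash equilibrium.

Firm E's profit: π = q_E(172 − 3q_E − 2q_D) − 32q_E.
∂π/∂q_E = 140 − 6q_E − 2q_D = 0 ⇒ q_E = 70/3 − (1/3)q_D.
The game is symmetric, so in equilibrium q_D = q_E: the reaction function gives (4/3)q_E = 70/3, hence q_E = 17.5.
P_E = 172 − 3·17.5 − 2·17.5 = 84.5.

84.5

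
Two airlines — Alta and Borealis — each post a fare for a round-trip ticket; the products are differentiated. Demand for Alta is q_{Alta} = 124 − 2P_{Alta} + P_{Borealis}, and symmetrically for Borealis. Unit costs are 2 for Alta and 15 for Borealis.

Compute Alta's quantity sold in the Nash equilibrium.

84.8

Alta's profit: π = (P_{Alta} − 2)(124 − 2P_{Alta} + P_{Borealis}).
∂π/∂P_{Alta} = 128 − 4P_{Alta} + P_{Borealis} = 0 ⇒ P_{Alta} = 32 + 0.25P_{Borealis}.
Similarly P_{Borealis} = 38.5 + 0.25P_{Alta}.
Substituting the second reaction function into the first: P_{Alta} = 32 + 0.25(38.5 + 0.25P_{Alta}), which gives 0.9375P_{Alta} = 41.625 ⇒ P_{Alta} = 44.4.
Then P_{Borealis} = 38.5 + 0.25·44.4 = 49.6.
q_{Alta} = 124 − 2·44.4 + 49.6 = 84.8.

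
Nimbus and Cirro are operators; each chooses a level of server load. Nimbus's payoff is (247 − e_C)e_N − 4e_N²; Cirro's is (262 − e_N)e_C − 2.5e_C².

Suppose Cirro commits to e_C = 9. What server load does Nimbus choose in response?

29.75

Expanding Nimbus's payoff: 247e_N − e_Ce_N − 4e_N².
∂π/∂e_N = 247 − e_C − 8e_N = 0, so e_N = 30.875 − 0.125e_C.
At e_C = 9: e_N = 30.875 − 0.125·9 = 29.75.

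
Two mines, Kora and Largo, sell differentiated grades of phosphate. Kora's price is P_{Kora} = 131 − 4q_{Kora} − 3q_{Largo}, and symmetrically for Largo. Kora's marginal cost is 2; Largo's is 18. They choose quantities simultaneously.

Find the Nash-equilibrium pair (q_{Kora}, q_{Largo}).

12.6, 9.4

Mine Kora's profit: π = q_{Kora}(131 − 4q_{Kora} − 3q_{Largo}) − 2q_{Kora}.
∂π/∂q_{Kora} = 129 − 8q_{Kora} − 3q_{Largo} = 0 ⇒ q_{Kora} = 16.125 − 0.375q_{Largo}.
Similarly q_{Largo} = 14.125 − 0.375q_{Kora}.
Solving the two reaction functions simultaneously: (1 − (−0.375)(−0.375))q_{Kora} = 16.125 − 0.375·14.125, so (55/64)q_{Kora} = 693/64 and q_{Kora} = 12.6.
Then q_{Largo} = 14.125 − 0.375·12.6 = 9.4.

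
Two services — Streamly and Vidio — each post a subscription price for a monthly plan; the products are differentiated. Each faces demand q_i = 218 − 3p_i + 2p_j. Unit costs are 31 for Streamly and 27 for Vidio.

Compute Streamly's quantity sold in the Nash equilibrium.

138

Streamly's profit: π = (p_{Streamly} − 31)(218 − 3p_{Streamly} + 2p_{Vidio}).
∂π/∂p_{Streamly} = 311 − 6p_{Streamly} + 2p_{Vidio} = 0 ⇒ p_{Streamly} = 311/6 + (1/3)p_{Vidio}.
Similarly p_{Vidio} = 299/6 + (1/3)p_{Streamly}.
Substituting the second reaction function into the first: p_{Streamly} = 311/6 + (1/3)(299/6 + (1/3)p_{Streamly}), which gives (8/9)p_{Streamly} = 616/9 ⇒ p_{Streamly} = 77.
Then p_{Vidio} = 299/6 + (1/3)·77 = 75.5.
q_{Streamly} = 218 − 3·77 + 2·75.5 = 138.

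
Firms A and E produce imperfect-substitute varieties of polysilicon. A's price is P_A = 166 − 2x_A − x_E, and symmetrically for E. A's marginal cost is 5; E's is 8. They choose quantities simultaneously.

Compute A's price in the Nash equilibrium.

Firm A's profit: π = x_A(166 − 2x_A − x_E) − 5x_A.
∂π/∂x_A = 161 − 4x_A − x_E = 0 ⇒ x_A = 40.25 − 0.25x_E.
Similarly x_E = 39.5 − 0.25x_A.
Solving the two reaction functions simultaneously: (1 − (−0.25)(−0.25))x_A = 40.25 − 0.25·39.5, so 0.9375x_A = 30.375 and x_A = 32.4.
Then x_E = 39.5 − 0.25·32.4 = 31.4.
P_A = 166 − 2·32.4 − 31.4 = 69.8.

69.8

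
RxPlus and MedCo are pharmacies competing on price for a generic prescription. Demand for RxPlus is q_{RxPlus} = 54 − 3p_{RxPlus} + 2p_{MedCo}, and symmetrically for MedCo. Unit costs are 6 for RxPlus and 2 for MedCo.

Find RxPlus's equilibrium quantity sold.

33.75

RxPlus's profit: π = (p_{RxPlus} − 6)(54 − 3p_{RxPlus} + 2p_{MedCo}).
∂π/∂p_{RxPlus} = 72 − 6p_{RxPlus} + 2p_{MedCo} = 0 ⇒ p_{RxPlus} = 12 + (1/3)p_{MedCo}.
Similarly p_{MedCo} = 10 + (1/3)p_{RxPlus}.
Solving the two reaction functions simultaneously: (1 − (1/3)(1/3))p_{RxPlus} = 12 + (1/3)·10, so (8/9)p_{RxPlus} = 46/3 and p_{RxPlus} = 17.25.
Then p_{MedCo} = 10 + (1/3)·17.25 = 15.75.
q_{RxPlus} = 54 − 3·17.25 + 2·15.75 = 33.75.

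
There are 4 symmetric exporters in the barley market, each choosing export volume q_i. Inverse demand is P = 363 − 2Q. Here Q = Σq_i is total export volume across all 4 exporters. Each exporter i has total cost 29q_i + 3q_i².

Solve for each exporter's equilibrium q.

20.875

A representative exporter's profit is π_i = q_i(363 − 2Q) − 29q_i − 3q_i², with Q = q_i + Σ_{j≠i} q_j.
First-order condition: 334 − 10q_i − 2Σ_{j≠i} q_j = 0.
With identical exporters, set every q_j = q: then 334 − 10q − 6q = 0, i.e. q = 334/16 = 20.875.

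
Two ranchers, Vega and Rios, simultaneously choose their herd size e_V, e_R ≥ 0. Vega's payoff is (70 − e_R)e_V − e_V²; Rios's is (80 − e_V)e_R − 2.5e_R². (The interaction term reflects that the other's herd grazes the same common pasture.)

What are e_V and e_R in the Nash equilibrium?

30, 10

Expanding Vega's payoff: 70e_V − e_Re_V − e_V².
∂π/∂e_V = 70 − e_R − 2e_V = 0, so e_V = 35 − 0.5e_R.
Likewise for Rios: e_R = 16 − 0.2e_V.
Substituting the second reaction function into the first: e_V = 35 − 0.5(16 − 0.2e_V), which gives 0.9e_V = 27 ⇒ e_V = 30.
Then e_R = 16 − 0.2·30 = 10.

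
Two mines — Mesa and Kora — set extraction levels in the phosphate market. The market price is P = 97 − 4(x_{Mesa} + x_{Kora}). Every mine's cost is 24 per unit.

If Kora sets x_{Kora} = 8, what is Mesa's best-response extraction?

Mine Mesa's profit: π = x_{Mesa}(97 − 4(x_{Mesa} + x_{Kora})) − 24x_{Mesa}.
∂π/∂x_{Mesa} = 73 − 8x_{Mesa} − 4x_{Kora} = 0, so x_{Mesa} = 9.125 − 0.5x_{Kora}.
At x_{Kora} = 8: x_{Mesa} = 9.125 − 0.5·8 = 5.125.

5.125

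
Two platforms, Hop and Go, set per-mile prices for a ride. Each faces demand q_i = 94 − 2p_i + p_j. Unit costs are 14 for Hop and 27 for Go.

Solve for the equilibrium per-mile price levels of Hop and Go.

42.4, 47.6

Hop's profit: π = (p_{Hop} − 14)(94 − 2p_{Hop} + p_{Go}).
∂π/∂p_{Hop} = 122 − 4p_{Hop} + p_{Go} = 0 ⇒ p_{Hop} = 30.5 + 0.25p_{Go}.
Similarly p_{Go} = 37 + 0.25p_{Hop}.
Solving the two reaction functions simultaneously: (1 − (0.25)(0.25))p_{Hop} = 30.5 + 0.25·37, so 0.9375p_{Hop} = 39.75 and p_{Hop} = 42.4.
Then p_{Go} = 37 + 0.25·42.4 = 47.6.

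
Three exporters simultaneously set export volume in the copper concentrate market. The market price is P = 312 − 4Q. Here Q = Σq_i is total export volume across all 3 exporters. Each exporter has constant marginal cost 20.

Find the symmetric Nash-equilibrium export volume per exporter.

18.25

A representative exporter's profit is π_i = q_i(312 − 4Q) − 20q_i, with Q = q_i + Σ_{j≠i} q_j.
First-order condition: 292 − 8q_i − 4Σ_{j≠i} q_j = 0.
In a symmetric equilibrium every exporter chooses the same q, so Σ_{j≠i} q_j = 2q. The condition becomes 292 − 16q = 0, giving q = 292/16 = 18.25.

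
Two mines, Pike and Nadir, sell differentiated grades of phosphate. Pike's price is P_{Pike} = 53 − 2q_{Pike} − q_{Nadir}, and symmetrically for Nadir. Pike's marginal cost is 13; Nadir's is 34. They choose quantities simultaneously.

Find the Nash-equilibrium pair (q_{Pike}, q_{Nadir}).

Mine Pike's profit: π = q_{Pike}(53 − 2q_{Pike} − q_{Nadir}) − 13q_{Pike}.
∂π/∂q_{Pike} = 40 − 4q_{Pike} − q_{Nadir} = 0 ⇒ q_{Pike} = 10 − 0.25q_{Nadir}.
Similarly q_{Nadir} = 4.75 − 0.25q_{Pike}.
Plugging q_{Nadir} into Pike's best response: q_{Pike} = 10 − 0.25(4.75 − 0.25q_{Pike}) ⇒ 0.9375q_{Pike} = 8.8125, so q_{Pike} = 9.4.
Then q_{Nadir} = 4.75 − 0.25·9.4 = 2.4.

9.4, 2.4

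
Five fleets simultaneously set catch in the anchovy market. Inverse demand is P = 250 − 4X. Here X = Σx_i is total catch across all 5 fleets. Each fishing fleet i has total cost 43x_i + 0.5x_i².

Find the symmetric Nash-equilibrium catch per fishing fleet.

A representative fishing fleet's profit is π_i = x_i(250 − 4X) − 43x_i − 0.5x_i², with X = x_i + Σ_{j≠i} x_j.
First-order condition: 207 − 9x_i − 4Σ_{j≠i} x_j = 0.
Imposing symmetry (x_j = x for all j) turns Σ_{j≠i} x_j into 4x, so 207 = 25x and x = 8.28.

8.28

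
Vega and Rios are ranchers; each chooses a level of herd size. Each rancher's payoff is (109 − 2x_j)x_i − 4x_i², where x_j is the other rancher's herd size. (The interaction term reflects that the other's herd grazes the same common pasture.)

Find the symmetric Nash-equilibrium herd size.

Vega's payoff is (109 − 2x_R)x_V − 4x_V².
∂π/∂x_V = 109 − 2x_R − 8x_V = 0, so x_V = 13.625 − 0.25x_R.
The game is symmetric, so in equilibrium x_R = x_V: the reaction function gives 1.25x_V = 13.625, hence x_V = 10.9.

10.9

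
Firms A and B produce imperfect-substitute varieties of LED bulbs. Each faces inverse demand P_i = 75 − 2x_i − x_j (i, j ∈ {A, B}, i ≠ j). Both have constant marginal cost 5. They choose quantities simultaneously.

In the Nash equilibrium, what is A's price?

Firm A's profit: π = x_A(75 − 2x_A − x_B) − 5x_A.
∂π/∂x_A = 70 − 4x_A − x_B = 0 ⇒ x_A = 17.5 − 0.25x_B.
Setting x_A = x_B in the reaction function: x_A = 17.5 − 0.25x_A, so x_A = 17.5 / 1.25 = 14.
P_A = 75 − 2·14 − 14 = 33.

33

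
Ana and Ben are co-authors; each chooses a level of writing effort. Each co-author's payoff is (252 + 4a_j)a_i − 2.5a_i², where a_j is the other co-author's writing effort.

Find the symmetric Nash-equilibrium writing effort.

252

Ana's payoff is (252 + 4a_B)a_A − 2.5a_A².
∂π/∂a_A = 252 + 4a_B − 5a_A = 0, so a_A = 50.4 + 0.8a_B.
The game is symmetric, so in equilibrium a_B = a_A: the reaction function gives 0.2a_A = 50.4, hence a_A = 252.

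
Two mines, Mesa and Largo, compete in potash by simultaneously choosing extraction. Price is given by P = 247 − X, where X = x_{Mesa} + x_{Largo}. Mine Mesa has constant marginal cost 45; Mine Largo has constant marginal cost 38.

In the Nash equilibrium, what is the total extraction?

Mine Mesa's profit: π = x_{Mesa}(247 − (x_{Mesa} + x_{Largo})) − 45x_{Mesa}.
∂π/∂x_{Mesa} = 202 − 2x_{Mesa} − x_{Largo} = 0, so x_{Mesa} = 101 − 0.5x_{Largo}.
By the same steps for Largo: x_{Largo} = 104.5 − 0.5x_{Mesa}.
Solving the two reaction functions simultaneously: (1 − (−0.5)(−0.5))x_{Mesa} = 101 − 0.5·104.5, so 0.75x_{Mesa} = 48.75 and x_{Mesa} = 65.
Then x_{Largo} = 104.5 − 0.5·65 = 72.
Total extraction: 65 + 72 = 137.

137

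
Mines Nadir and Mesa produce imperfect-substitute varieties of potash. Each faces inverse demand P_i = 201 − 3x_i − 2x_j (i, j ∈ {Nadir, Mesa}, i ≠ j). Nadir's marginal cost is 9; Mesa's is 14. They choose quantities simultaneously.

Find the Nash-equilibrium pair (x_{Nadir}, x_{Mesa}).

Mine Nadir's profit: π = x_{Nadir}(201 − 3x_{Nadir} − 2x_{Mesa}) − 9x_{Nadir}.
∂π/∂x_{Nadir} = 192 − 6x_{Nadir} − 2x_{Mesa} = 0 ⇒ x_{Nadir} = 32 − (1/3)x_{Mesa}.
Similarly x_{Mesa} = 187/6 − (1/3)x_{Nadir}.
Solving the two reaction functions simultaneously: (1 − (−1/3)(−1/3))x_{Nadir} = 32 − (1/3)·(187/6), so (8/9)x_{Nadir} = 389/18 and x_{Nadir} = 24.3125.
Then x_{Mesa} = 187/6 − (1/3)·24.3125 = 23.0625.

24.3125, 23.0625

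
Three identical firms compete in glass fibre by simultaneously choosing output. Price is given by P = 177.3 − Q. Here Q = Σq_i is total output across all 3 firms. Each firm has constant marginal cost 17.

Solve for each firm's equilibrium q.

A representative firm's profit is π_i = q_i(177.3 − Q) − 17q_i, with Q = q_i + Σ_{j≠i} q_j.
First-order condition: 160.3 − 2q_i − Σ_{j≠i} q_j = 0.
In a symmetric equilibrium every firm chooses the same q, so Σ_{j≠i} q_j = 2q. The condition becomes 160.3 − 4q = 0, giving q = 160.3/4 = 40.075.

40.075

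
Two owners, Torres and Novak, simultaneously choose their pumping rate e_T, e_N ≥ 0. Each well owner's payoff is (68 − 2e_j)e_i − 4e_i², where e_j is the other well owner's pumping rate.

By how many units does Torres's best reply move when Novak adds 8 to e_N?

Torres's payoff is (68 − 2e_N)e_T − 4e_T².
∂π/∂e_T = 68 − 2e_N − 8e_T = 0, so e_T = 8.5 − 0.25e_N.
The reaction-function slope is −0.25, so an 8-unit rise in e_N moves e_T by −0.25 × 8 = −2. Torres's best response falls — the actions are strategic substitutes.

-2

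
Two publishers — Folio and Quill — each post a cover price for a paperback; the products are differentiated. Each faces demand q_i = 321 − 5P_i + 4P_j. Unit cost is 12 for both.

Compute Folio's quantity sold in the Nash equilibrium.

Folio's profit: π = (P_{Folio} − 12)(321 − 5P_{Folio} + 4P_{Quill}).
∂π/∂P_{Folio} = 381 − 10P_{Folio} + 4P_{Quill} = 0 ⇒ P_{Folio} = 38.1 + 0.4P_{Quill}.
By symmetry P_{Quill} = P_{Folio}; substituting into the reaction function, 0.6P_{Folio} = 38.1 and P_{Folio} = 63.5.
q_{Folio} = 321 − 5·63.5 + 4·63.5 = 257.5.

257.5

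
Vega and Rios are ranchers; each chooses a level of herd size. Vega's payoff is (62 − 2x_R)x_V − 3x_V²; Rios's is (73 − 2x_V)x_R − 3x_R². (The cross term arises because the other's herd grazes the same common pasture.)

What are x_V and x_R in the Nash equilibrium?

7.0625, 9.8125

Expanding Vega's payoff: 62x_V − 2x_Rx_V − 3x_V².
∂π/∂x_V = 62 − 2x_R − 6x_V = 0, so x_V = 31/3 − (1/3)x_R.
Likewise for Rios: x_R = 73/6 − (1/3)x_V.
Solving the two reaction functions simultaneously: (1 − (−1/3)(−1/3))x_V = 31/3 − (1/3)·(73/6), so (8/9)x_V = 113/18 and x_V = 7.0625.
Then x_R = 73/6 − (1/3)·7.0625 = 9.8125.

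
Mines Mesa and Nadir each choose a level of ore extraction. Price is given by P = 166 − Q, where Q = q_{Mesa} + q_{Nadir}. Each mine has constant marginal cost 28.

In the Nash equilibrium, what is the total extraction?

92

Mine Mesa's profit: π = q_{Mesa}(166 − (q_{Mesa} + q_{Nadir})) − 28q_{Mesa}.
∂π/∂q_{Mesa} = 138 − 2q_{Mesa} − q_{Nadir} = 0, so q_{Mesa} = 69 − 0.5q_{Nadir}.
The game is symmetric, so in equilibrium q_{Nadir} = q_{Mesa}: the reaction function gives 1.5q_{Mesa} = 69, hence q_{Mesa} = 46.
Total extraction: 46 + 46 = 92.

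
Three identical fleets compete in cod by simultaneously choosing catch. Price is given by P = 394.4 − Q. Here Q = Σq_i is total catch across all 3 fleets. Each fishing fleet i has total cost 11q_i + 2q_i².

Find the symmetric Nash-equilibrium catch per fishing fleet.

47.925

A representative fishing fleet's profit is π_i = q_i(394.4 − Q) − 11q_i − 2q_i², with Q = q_i + Σ_{j≠i} q_j.
First-order condition: 383.4 − 6q_i − Σ_{j≠i} q_j = 0.
Imposing symmetry (q_j = q for all j) turns Σ_{j≠i} q_j into 2q, so 383.4 = 8q and q = 47.925.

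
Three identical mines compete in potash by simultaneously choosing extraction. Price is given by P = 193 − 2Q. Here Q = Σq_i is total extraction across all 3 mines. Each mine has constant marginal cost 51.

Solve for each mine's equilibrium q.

17.75

A representative mine's profit is π_i = q_i(193 − 2Q) − 51q_i, with Q = q_i + Σ_{j≠i} q_j.
First-order condition: 142 − 4q_i − 2Σ_{j≠i} q_j = 0.
In a symmetric equilibrium every mine chooses the same q, so Σ_{j≠i} q_j = 2q. The condition becomes 142 − 8q = 0, giving q = 142/8 = 17.75.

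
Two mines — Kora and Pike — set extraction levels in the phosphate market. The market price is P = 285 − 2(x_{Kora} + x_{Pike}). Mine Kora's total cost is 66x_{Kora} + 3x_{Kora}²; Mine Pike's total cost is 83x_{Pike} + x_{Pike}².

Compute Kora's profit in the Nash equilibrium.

1320.3125

Mine Kora's profit: π = x_{Kora}(285 − 2(x_{Kora} + x_{Pike})) − 66x_{Kora} − 3x_{Kora}².
∂π/∂x_{Kora} = 219 − 10x_{Kora} − 2x_{Pike} = 0, so x_{Kora} = 21.9 − 0.2x_{Pike}.
For Pike: ∂π/∂x_{Pike} = 202 − 6x_{Pike} − 2x_{Kora} = 0 ⇒ x_{Pike} = 101/3 − (1/3)x_{Kora}.
Solving the two reaction functions simultaneously: (1 − (−0.2)(−1/3))x_{Kora} = 21.9 − 0.2·(101/3), so (14/15)x_{Kora} = 91/6 and x_{Kora} = 16.25.
Then x_{Pike} = 101/3 − (1/3)·16.25 = 28.25.
Price P = 285 − 2·44.5 = 196.
Kora's profit: (196 − 66)·16.25 − 3(16.25)² = 1320.3125.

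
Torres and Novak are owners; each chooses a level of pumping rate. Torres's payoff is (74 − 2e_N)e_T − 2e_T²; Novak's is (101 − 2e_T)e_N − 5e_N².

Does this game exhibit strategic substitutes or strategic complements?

Expanding Torres's payoff: 74e_T − 2e_Ne_T − 2e_T².
∂π/∂e_T = 74 − 2e_N − 4e_T = 0, so e_T = 18.5 − 0.5e_N.
The best-response slope de_T/de_N = −0.5 < 0: the reaction function is downward-sloping, so the choices are strategic substitutes.

strategic substitutes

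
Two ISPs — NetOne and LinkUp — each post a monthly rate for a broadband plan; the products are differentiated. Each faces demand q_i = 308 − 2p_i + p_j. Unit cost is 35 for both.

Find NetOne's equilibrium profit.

NetOne's profit: π = (p_{NetOne} − 35)(308 − 2p_{NetOne} + p_{LinkUp}).
∂π/∂p_{NetOne} = 378 − 4p_{NetOne} + p_{LinkUp} = 0 ⇒ p_{NetOne} = 94.5 + 0.25p_{LinkUp}.
Setting p_{NetOne} = p_{LinkUp} in the reaction function: p_{NetOne} = 94.5 + 0.25p_{NetOne}, so p_{NetOne} = 94.5 / 0.75 = 126.
q_{NetOne} = 308 − 2·126 + 126 = 182.
Profit = (126 − 35)·182 = 16562.

16562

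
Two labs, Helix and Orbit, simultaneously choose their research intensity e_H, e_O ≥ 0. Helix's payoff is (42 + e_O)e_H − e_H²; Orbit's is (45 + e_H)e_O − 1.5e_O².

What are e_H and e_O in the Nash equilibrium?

34.2, 26.4

Expanding Helix's payoff: 42e_H + e_Oe_H − e_H².
∂π/∂e_H = 42 + e_O − 2e_H = 0, so e_H = 21 + 0.5e_O.
Likewise for Orbit: e_O = 15 + (1/3)e_H.
Plugging e_O into Helix's best response: e_H = 21 + 0.5(15 + (1/3)e_H) ⇒ (5/6)e_H = 28.5, so e_H = 34.2.
Then e_O = 15 + (1/3)·34.2 = 26.4.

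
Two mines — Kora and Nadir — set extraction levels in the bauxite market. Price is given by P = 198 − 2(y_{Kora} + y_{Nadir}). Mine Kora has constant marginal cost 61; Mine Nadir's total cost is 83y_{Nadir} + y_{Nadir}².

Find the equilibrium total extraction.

38.9

Mine Kora's profit: π = y_{Kora}(198 − 2(y_{Kora} + y_{Nadir})) − 61y_{Kora}.
∂π/∂y_{Kora} = 137 − 4y_{Kora} − 2y_{Nadir} = 0, so y_{Kora} = 34.25 − 0.5y_{Nadir}.
For Nadir: ∂π/∂y_{Nadir} = 115 − 6y_{Nadir} − 2y_{Kora} = 0 ⇒ y_{Nadir} = 115/6 − (1/3)y_{Kora}.
Solving the two reaction functions simultaneously: (1 − (−0.5)(−1/3))y_{Kora} = 34.25 − 0.5·(115/6), so (5/6)y_{Kora} = 74/3 and y_{Kora} = 29.6.
Then y_{Nadir} = 115/6 − (1/3)·29.6 = 9.3.
Total extraction: 29.6 + 9.3 = 38.9.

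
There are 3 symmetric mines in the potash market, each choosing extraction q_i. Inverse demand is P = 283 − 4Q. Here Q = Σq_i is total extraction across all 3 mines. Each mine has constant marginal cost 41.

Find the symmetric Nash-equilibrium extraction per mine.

A representative mine's profit is π_i = q_i(283 − 4Q) − 41q_i, with Q = q_i + Σ_{j≠i} q_j.
First-order condition: 242 − 8q_i − 4Σ_{j≠i} q_j = 0.
Imposing symmetry (q_j = q for all j) turns Σ_{j≠i} q_j into 2q, so 242 = 16q and q = 15.125.

15.125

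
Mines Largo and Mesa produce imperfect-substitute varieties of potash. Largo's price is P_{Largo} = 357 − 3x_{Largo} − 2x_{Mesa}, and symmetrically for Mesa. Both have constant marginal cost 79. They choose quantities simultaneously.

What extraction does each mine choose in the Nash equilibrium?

Mine Largo's profit: π = x_{Largo}(357 − 3x_{Largo} − 2x_{Mesa}) − 79x_{Largo}.
∂π/∂x_{Largo} = 278 − 6x_{Largo} − 2x_{Mesa} = 0 ⇒ x_{Largo} = 139/3 − (1/3)x_{Mesa}.
The game is symmetric, so in equilibrium x_{Mesa} = x_{Largo}: the reaction function gives (4/3)x_{Largo} = 139/3, hence x_{Largo} = 34.75.

34.75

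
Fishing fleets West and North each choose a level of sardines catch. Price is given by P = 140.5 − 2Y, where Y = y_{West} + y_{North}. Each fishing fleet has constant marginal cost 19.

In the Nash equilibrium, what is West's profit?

Fishing fleet West's profit: π = y_{West}(140.5 − 2(y_{West} + y_{North})) − 19y_{West}.
∂π/∂y_{West} = 121.5 − 4y_{West} − 2y_{North} = 0, so y_{West} = 30.375 − 0.5y_{North}.
The game is symmetric, so in equilibrium y_{North} = y_{West}: the reaction function gives 1.5y_{West} = 30.375, hence y_{West} = 20.25.
Price P = 140.5 − 2·40.5 = 59.5.
West's profit: (59.5 − 19)·20.25 = 820.125.

820.125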